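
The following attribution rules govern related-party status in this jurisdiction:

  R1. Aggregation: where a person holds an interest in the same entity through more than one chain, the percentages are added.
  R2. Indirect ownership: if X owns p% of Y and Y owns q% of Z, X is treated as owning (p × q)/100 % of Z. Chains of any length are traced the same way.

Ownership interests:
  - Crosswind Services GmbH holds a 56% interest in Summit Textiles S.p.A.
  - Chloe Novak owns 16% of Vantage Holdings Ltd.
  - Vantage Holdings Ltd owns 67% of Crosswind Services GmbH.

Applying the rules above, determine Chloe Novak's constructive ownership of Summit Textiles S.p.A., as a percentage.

6.0032%

Chain via Vantage Holdings Ltd → Crosswind Services GmbH (R2): 16% × 67% × 56% = 6.0032% of Summit Textiles S.p.A.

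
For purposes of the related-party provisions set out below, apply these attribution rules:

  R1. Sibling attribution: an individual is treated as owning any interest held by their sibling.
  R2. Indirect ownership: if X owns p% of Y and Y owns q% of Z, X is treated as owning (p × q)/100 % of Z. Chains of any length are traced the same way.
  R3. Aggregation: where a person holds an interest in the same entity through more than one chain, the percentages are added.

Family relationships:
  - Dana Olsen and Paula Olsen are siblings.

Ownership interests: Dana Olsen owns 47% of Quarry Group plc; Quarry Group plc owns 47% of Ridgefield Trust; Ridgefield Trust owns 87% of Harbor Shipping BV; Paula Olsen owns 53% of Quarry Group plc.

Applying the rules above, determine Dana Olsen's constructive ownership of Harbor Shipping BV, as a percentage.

40.89%

By sibling attribution (R1), Dana Olsen is treated as also owning Paula Olsen's interest in Quarry Group plc, giving 47% + 53% = 100%.
Chain via Quarry Group plc → Ridgefield Trust (R2): 100% × 47% × 87% = 40.89% of Harbor Shipping BV.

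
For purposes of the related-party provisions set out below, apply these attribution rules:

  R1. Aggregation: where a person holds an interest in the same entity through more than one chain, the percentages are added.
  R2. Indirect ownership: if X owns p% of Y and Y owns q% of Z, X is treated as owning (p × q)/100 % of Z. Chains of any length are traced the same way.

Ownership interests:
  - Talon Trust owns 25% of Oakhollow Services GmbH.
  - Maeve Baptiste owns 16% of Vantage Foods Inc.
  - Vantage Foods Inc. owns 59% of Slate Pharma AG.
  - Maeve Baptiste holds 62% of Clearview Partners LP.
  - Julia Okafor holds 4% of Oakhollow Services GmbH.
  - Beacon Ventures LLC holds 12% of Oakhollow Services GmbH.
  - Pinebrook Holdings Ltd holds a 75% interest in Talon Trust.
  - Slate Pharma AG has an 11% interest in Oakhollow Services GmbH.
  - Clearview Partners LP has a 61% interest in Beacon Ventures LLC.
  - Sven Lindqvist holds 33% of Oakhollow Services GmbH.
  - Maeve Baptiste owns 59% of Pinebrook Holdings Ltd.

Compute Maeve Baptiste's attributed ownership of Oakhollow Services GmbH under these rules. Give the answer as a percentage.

Chain via Vantage Foods Inc. → Slate Pharma AG (R2): 16% × 59% × 11% = 1.0384% of Oakhollow Services GmbH.
Chain via Pinebrook Holdings Ltd → Talon Trust (R2): 59% × 75% × 25% = 11.0625% of Oakhollow Services GmbH.
Chain via Clearview Partners LP → Beacon Ventures LLC (R2): 62% × 61% × 12% = 4.5384% of Oakhollow Services GmbH.
Aggregating (R1): 1.0384% + 11.0625% + 4.5384% = 16.6393%.

16.6393%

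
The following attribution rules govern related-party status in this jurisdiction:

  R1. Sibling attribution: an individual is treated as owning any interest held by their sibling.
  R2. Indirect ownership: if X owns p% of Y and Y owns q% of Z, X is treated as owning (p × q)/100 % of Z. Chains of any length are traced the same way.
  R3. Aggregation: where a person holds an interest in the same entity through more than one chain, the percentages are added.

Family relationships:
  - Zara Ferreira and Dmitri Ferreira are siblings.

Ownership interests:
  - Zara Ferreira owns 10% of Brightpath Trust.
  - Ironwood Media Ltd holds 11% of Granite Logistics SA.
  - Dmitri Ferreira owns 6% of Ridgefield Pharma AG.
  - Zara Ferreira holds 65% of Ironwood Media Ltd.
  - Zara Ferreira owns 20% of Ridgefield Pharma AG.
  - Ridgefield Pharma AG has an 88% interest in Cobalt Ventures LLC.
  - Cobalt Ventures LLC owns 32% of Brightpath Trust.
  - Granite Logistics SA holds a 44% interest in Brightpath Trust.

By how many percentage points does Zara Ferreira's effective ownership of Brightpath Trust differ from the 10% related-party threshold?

By sibling attribution (R1), Zara Ferreira is treated as also owning Dmitri Ferreira's interest in Ridgefield Pharma AG, giving 20% + 6% = 26%.
Chain via Ridgefield Pharma AG → Cobalt Ventures LLC (R2): 26% × 88% × 32% = 7.3216% of Brightpath Trust.
Chain via Ironwood Media Ltd → Granite Logistics SA (R2): 65% × 11% × 44% = 3.146% of Brightpath Trust.
Direct interest in Brightpath Trust: 10%.
Aggregating (R3): 7.3216% + 3.146% + 10% = 20.4676%.
20.4676% exceeds the 10% threshold by 10.4676 percentage points.

10.4676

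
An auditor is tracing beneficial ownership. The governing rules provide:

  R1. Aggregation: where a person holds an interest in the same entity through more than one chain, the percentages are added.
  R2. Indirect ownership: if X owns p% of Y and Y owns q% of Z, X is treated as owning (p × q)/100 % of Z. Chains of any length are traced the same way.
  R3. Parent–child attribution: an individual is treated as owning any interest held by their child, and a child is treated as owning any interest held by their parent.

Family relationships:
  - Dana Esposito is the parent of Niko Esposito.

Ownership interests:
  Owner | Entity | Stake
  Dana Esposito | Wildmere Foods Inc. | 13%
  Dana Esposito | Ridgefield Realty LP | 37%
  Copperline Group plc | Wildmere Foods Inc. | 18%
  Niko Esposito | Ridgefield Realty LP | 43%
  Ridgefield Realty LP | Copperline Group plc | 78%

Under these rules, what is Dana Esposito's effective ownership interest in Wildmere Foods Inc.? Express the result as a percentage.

24.232%

By parent–child attribution (R3), Dana Esposito is treated as also owning Niko Esposito's interest in Ridgefield Realty LP, giving 37% + 43% = 80%.
Chain via Ridgefield Realty LP → Copperline Group plc (R2): 80% × 78% × 18% = 11.232% of Wildmere Foods Inc.
Direct interest in Wildmere Foods Inc: 13%.
Aggregating (R1): 11.232% + 13% = 24.232%.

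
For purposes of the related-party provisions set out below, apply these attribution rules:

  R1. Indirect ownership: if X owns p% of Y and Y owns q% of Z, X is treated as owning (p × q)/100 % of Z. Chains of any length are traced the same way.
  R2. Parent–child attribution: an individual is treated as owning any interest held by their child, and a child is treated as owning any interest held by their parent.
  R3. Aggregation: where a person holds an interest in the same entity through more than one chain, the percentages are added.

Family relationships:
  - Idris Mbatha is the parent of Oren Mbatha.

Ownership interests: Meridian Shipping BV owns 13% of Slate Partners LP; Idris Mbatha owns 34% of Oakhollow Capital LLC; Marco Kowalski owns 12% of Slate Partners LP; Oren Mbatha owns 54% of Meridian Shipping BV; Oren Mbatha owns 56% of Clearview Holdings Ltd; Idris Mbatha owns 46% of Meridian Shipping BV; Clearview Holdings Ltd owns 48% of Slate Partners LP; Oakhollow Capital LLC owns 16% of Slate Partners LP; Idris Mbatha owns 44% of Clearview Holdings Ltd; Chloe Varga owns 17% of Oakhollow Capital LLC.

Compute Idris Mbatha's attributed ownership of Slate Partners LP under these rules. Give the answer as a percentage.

66.44%

By parent–child attribution (R2), Idris Mbatha is treated as also owning Oren Mbatha's interest in Clearview Holdings Ltd, giving 44% + 56% = 100%.
By parent–child attribution (R2), Idris Mbatha is treated as also owning Oren Mbatha's interest in Meridian Shipping BV, giving 46% + 54% = 100%.
Chain via Clearview Holdings Ltd (R1): 100% × 48% = 48% of Slate Partners LP.
Chain via Meridian Shipping BV (R1): 100% × 13% = 13% of Slate Partners LP.
Chain via Oakhollow Capital LLC (R1): 34% × 16% = 5.44% of Slate Partners LP.
Aggregating (R3): 48% + 13% + 5.44% = 66.44%.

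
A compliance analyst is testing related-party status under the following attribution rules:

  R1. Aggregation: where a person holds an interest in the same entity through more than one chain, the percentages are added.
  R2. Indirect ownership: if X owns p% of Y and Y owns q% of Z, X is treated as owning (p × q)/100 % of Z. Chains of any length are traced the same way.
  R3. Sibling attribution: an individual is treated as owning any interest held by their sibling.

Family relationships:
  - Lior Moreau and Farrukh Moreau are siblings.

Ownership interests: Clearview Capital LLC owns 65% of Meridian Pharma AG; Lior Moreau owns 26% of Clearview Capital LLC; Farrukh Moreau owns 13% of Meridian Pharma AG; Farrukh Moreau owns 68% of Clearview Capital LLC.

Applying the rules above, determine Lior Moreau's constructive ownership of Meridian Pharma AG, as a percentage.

By sibling attribution (R3), Lior Moreau is treated as also owning Farrukh Moreau's interest in Clearview Capital LLC, giving 26% + 68% = 94%.
By sibling attribution (R3), Lior Moreau is treated as owning Farrukh Moreau's 13% interest in Meridian Pharma AG.
Chain via Clearview Capital LLC (R2): 94% × 65% = 61.1% of Meridian Pharma AG.
Direct interest in Meridian Pharma AG: 13%.
Aggregating (R1): 61.1% + 13% = 74.1%.

74.1%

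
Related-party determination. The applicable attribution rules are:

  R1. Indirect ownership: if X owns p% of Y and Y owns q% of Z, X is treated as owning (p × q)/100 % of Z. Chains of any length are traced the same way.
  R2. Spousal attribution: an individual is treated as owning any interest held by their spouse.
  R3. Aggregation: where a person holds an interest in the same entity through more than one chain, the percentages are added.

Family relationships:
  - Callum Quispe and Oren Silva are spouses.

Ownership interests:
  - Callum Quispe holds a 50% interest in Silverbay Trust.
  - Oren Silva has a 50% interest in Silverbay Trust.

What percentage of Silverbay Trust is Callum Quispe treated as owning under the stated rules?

100%

By spousal attribution (R2), Callum Quispe is treated as also owning Oren Silva's interest in Silverbay Trust, giving 50% + 50% = 100%.
Direct interest in Silverbay Trust: 100%.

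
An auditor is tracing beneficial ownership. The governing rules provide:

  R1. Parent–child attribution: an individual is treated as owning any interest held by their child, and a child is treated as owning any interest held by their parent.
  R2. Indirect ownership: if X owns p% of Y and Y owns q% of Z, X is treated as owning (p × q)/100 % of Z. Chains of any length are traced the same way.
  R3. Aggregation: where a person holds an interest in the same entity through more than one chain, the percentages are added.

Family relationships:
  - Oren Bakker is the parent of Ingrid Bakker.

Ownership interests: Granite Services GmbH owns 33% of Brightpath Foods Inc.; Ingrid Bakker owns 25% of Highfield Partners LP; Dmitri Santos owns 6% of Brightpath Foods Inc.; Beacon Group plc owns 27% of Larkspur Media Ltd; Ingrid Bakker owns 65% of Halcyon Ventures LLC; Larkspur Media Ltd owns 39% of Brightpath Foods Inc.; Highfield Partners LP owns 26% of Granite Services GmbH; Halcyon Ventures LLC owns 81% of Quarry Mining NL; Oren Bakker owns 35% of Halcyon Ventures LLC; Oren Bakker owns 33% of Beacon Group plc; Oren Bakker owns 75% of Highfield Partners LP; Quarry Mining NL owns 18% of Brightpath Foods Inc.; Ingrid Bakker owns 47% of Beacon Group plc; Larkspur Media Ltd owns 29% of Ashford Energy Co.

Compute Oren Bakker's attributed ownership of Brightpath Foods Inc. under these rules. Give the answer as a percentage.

By parent–child attribution (R1), Oren Bakker is treated as also owning Ingrid Bakker's interest in Halcyon Ventures LLC, giving 35% + 65% = 100%.
By parent–child attribution (R1), Oren Bakker is treated as also owning Ingrid Bakker's interest in Highfield Partners LP, giving 75% + 25% = 100%.
By parent–child attribution (R1), Oren Bakker is treated as also owning Ingrid Bakker's interest in Beacon Group plc, giving 33% + 47% = 80%.
Chain via Halcyon Ventures LLC → Quarry Mining NL (R2): 100% × 81% × 18% = 14.58% of Brightpath Foods Inc.
Chain via Highfield Partners LP → Granite Services GmbH (R2): 100% × 26% × 33% = 8.58% of Brightpath Foods Inc.
Chain via Beacon Group plc → Larkspur Media Ltd (R2): 80% × 27% × 39% = 8.424% of Brightpath Foods Inc.
Aggregating (R3): 14.58% + 8.58% + 8.424% = 31.584%.

31.584%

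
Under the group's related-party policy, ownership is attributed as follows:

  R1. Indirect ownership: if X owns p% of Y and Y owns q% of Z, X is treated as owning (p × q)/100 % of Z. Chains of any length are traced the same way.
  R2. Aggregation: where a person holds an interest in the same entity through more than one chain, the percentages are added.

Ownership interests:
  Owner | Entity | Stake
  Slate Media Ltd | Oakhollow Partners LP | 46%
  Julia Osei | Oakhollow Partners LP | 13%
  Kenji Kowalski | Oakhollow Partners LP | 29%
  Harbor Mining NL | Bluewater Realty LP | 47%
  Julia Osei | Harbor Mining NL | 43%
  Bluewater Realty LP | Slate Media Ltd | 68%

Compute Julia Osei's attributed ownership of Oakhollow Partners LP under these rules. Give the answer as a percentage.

Chain via Harbor Mining NL → Bluewater Realty LP → Slate Media Ltd (R1): 43% × 47% × 68% × 46% = 6.321688% of Oakhollow Partners LP.
Direct interest in Oakhollow Partners LP: 13%.
Aggregating (R2): 6.321688% + 13% = 19.321688%.

19.321688%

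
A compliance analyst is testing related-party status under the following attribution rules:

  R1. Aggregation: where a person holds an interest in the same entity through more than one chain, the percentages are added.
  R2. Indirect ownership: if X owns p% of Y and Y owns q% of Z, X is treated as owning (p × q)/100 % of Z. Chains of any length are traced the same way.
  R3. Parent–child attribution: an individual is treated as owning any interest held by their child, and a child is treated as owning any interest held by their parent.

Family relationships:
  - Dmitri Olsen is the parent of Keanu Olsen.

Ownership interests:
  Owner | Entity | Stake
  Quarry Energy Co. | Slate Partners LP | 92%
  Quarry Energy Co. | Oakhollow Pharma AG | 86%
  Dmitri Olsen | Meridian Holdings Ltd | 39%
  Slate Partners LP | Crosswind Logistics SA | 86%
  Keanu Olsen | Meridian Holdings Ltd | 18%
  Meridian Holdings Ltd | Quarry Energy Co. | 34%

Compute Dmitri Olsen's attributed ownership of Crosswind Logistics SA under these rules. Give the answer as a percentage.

By parent–child attribution (R3), Dmitri Olsen is treated as also owning Keanu Olsen's interest in Meridian Holdings Ltd, giving 39% + 18% = 57%.
Chain via Meridian Holdings Ltd → Quarry Energy Co. → Slate Partners LP (R2): 57% × 34% × 92% × 86% = 15.333456% of Crosswind Logistics SA.

15.333456%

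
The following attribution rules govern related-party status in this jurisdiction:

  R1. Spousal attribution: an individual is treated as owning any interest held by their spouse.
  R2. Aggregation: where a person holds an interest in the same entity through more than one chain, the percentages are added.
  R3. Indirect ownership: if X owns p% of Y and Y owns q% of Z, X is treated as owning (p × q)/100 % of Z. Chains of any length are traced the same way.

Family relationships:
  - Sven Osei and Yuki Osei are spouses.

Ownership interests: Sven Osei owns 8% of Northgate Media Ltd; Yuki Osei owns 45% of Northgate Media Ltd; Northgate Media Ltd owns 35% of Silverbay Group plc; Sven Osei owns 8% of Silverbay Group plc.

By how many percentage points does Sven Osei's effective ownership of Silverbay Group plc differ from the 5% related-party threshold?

21.55

By spousal attribution (R1), Sven Osei is treated as also owning Yuki Osei's interest in Northgate Media Ltd, giving 8% + 45% = 53%.
Chain via Northgate Media Ltd (R3): 53% × 35% = 18.55% of Silverbay Group plc.
Direct interest in Silverbay Group plc: 8%.
Aggregating (R2): 18.55% + 8% = 26.55%.
26.55% exceeds the 5% threshold by 21.55 percentage points.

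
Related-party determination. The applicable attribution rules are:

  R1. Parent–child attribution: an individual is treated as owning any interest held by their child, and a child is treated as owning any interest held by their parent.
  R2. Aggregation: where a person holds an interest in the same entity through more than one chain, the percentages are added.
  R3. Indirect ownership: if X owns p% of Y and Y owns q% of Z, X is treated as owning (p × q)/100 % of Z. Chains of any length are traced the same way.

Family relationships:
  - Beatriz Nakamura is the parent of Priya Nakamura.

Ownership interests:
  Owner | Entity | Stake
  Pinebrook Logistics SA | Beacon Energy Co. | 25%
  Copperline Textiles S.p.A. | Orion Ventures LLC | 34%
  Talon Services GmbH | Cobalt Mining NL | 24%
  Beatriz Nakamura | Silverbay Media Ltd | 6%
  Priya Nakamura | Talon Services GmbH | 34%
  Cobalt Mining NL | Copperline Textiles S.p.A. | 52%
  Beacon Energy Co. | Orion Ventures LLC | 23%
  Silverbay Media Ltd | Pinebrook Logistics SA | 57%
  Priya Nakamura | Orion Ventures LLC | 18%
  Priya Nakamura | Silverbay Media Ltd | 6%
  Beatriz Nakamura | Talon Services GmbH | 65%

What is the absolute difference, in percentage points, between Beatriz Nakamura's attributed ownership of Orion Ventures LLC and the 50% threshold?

By parent–child attribution (R1), Beatriz Nakamura is treated as also owning Priya Nakamura's interest in Talon Services GmbH, giving 65% + 34% = 99%.
By parent–child attribution (R1), Beatriz Nakamura is treated as also owning Priya Nakamura's interest in Silverbay Media Ltd, giving 6% + 6% = 12%.
By parent–child attribution (R1), Beatriz Nakamura is treated as owning Priya Nakamura's 18% interest in Orion Ventures LLC.
Chain via Talon Services GmbH → Cobalt Mining NL → Copperline Textiles S.p.A. (R3): 99% × 24% × 52% × 34% = 4.200768% of Orion Ventures LLC.
Chain via Silverbay Media Ltd → Pinebrook Logistics SA → Beacon Energy Co. (R3): 12% × 57% × 25% × 23% = 0.3933% of Orion Ventures LLC.
Direct interest in Orion Ventures LLC: 18%.
Aggregating (R2): 4.200768% + 0.3933% + 18% = 22.594068%.
22.594068% falls short of the 50% threshold by 27.405932 percentage points.

27.405932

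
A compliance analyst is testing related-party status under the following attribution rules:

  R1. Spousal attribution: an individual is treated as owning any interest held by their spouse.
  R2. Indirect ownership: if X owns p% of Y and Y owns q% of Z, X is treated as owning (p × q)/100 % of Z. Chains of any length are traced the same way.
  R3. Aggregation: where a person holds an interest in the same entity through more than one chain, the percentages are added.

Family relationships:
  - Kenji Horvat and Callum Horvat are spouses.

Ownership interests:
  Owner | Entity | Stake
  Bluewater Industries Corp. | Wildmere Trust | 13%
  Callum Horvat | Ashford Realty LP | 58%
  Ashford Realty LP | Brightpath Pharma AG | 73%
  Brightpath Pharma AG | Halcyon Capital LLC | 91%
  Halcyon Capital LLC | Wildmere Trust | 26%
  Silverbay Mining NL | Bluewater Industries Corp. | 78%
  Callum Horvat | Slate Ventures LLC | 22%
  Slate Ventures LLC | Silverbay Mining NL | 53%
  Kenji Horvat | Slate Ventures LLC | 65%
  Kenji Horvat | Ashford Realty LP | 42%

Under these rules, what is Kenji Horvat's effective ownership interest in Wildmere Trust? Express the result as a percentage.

By spousal attribution (R1), Kenji Horvat is treated as also owning Callum Horvat's interest in Ashford Realty LP, giving 42% + 58% = 100%.
By spousal attribution (R1), Kenji Horvat is treated as also owning Callum Horvat's interest in Slate Ventures LLC, giving 65% + 22% = 87%.
Chain via Ashford Realty LP → Brightpath Pharma AG → Halcyon Capital LLC (R2): 100% × 73% × 91% × 26% = 17.2718% of Wildmere Trust.
Chain via Slate Ventures LLC → Silverbay Mining NL → Bluewater Industries Corp. (R2): 87% × 53% × 78% × 13% = 4.675554% of Wildmere Trust.
Aggregating (R3): 17.2718% + 4.675554% = 21.947354%.

21.947354%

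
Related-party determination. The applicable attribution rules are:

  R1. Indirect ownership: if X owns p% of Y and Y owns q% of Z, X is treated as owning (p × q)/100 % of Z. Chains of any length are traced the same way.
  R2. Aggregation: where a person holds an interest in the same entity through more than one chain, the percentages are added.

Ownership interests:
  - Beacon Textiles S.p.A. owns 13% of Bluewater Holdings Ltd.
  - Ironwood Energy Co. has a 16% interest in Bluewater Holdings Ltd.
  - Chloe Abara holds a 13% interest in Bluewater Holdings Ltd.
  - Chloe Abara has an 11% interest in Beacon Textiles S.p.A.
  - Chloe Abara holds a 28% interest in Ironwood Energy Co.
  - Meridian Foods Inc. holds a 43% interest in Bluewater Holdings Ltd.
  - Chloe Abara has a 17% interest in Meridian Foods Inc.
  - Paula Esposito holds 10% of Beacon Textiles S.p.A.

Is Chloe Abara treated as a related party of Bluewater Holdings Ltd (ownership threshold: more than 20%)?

Yes

Chain via Beacon Textiles S.p.A. (R1): 11% × 13% = 1.43% of Bluewater Holdings Ltd.
Chain via Meridian Foods Inc. (R1): 17% × 43% = 7.31% of Bluewater Holdings Ltd.
Chain via Ironwood Energy Co. (R1): 28% × 16% = 4.48% of Bluewater Holdings Ltd.
Direct interest in Bluewater Holdings Ltd: 13%.
Aggregating (R2): 1.43% + 7.31% + 4.48% + 13% = 26.22%.
26.22% exceeds the 20% threshold, so Chloe is a related party to Bluewater Holdings Ltd.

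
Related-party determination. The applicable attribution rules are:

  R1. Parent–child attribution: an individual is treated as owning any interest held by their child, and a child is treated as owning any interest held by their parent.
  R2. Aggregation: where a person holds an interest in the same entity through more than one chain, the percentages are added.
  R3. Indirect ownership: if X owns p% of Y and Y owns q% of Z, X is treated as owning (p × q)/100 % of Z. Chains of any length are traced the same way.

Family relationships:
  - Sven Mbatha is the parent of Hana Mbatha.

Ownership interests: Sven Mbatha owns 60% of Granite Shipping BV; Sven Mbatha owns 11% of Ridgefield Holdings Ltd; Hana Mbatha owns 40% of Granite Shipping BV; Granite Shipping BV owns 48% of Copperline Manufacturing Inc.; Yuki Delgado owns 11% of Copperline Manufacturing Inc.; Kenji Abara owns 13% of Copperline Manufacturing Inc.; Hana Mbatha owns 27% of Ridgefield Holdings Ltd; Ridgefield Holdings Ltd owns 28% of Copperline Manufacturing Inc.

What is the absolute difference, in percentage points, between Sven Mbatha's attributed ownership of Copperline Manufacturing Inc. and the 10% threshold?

48.64

By parent–child attribution (R1), Sven Mbatha is treated as also owning Hana Mbatha's interest in Ridgefield Holdings Ltd, giving 11% + 27% = 38%.
By parent–child attribution (R1), Sven Mbatha is treated as also owning Hana Mbatha's interest in Granite Shipping BV, giving 60% + 40% = 100%.
Chain via Ridgefield Holdings Ltd (R3): 38% × 28% = 10.64% of Copperline Manufacturing Inc.
Chain via Granite Shipping BV (R3): 100% × 48% = 48% of Copperline Manufacturing Inc.
Aggregating (R2): 10.64% + 48% = 58.64%.
58.64% exceeds the 10% threshold by 48.64 percentage points.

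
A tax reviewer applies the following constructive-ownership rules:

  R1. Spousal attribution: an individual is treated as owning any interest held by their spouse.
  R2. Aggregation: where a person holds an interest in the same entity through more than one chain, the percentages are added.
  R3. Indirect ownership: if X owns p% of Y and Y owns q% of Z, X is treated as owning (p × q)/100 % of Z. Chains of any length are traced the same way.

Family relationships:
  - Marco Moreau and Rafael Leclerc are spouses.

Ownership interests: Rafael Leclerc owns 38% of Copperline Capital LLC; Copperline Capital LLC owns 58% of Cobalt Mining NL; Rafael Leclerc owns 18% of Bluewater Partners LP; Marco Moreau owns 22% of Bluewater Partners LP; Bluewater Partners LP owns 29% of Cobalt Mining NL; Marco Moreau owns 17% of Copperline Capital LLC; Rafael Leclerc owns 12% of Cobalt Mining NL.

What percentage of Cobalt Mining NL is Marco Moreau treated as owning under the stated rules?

55.5%

By spousal attribution (R1), Marco Moreau is treated as also owning Rafael Leclerc's interest in Bluewater Partners LP, giving 22% + 18% = 40%.
By spousal attribution (R1), Marco Moreau is treated as also owning Rafael Leclerc's interest in Copperline Capital LLC, giving 17% + 38% = 55%.
By spousal attribution (R1), Marco Moreau is treated as owning Rafael Leclerc's 12% interest in Cobalt Mining NL.
Chain via Bluewater Partners LP (R3): 40% × 29% = 11.6% of Cobalt Mining NL.
Chain via Copperline Capital LLC (R3): 55% × 58% = 31.9% of Cobalt Mining NL.
Direct interest in Cobalt Mining NL: 12%.
Aggregating (R2): 11.6% + 31.9% + 12% = 55.5%.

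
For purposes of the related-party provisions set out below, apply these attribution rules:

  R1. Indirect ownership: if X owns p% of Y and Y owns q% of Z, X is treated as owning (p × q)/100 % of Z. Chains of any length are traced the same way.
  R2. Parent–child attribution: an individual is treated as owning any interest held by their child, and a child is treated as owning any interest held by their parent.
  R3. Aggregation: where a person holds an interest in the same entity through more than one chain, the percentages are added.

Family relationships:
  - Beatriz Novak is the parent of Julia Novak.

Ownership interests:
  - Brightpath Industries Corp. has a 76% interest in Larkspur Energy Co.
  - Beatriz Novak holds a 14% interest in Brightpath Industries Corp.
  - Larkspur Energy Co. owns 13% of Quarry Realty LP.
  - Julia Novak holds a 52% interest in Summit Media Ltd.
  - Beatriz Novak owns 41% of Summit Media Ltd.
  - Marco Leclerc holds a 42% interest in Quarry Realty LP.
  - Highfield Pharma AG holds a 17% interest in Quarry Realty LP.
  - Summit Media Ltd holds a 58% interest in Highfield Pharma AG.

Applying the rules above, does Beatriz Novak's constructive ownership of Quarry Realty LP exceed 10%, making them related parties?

Yes

By parent–child attribution (R2), Beatriz Novak is treated as also owning Julia Novak's interest in Summit Media Ltd, giving 41% + 52% = 93%.
Chain via Brightpath Industries Corp. → Larkspur Energy Co. (R1): 14% × 76% × 13% = 1.3832% of Quarry Realty LP.
Chain via Summit Media Ltd → Highfield Pharma AG (R1): 93% × 58% × 17% = 9.1698% of Quarry Realty LP.
Aggregating (R3): 1.3832% + 9.1698% = 10.553%.
10.553% exceeds the 10% threshold, so Beatriz is a related party to Quarry Realty LP.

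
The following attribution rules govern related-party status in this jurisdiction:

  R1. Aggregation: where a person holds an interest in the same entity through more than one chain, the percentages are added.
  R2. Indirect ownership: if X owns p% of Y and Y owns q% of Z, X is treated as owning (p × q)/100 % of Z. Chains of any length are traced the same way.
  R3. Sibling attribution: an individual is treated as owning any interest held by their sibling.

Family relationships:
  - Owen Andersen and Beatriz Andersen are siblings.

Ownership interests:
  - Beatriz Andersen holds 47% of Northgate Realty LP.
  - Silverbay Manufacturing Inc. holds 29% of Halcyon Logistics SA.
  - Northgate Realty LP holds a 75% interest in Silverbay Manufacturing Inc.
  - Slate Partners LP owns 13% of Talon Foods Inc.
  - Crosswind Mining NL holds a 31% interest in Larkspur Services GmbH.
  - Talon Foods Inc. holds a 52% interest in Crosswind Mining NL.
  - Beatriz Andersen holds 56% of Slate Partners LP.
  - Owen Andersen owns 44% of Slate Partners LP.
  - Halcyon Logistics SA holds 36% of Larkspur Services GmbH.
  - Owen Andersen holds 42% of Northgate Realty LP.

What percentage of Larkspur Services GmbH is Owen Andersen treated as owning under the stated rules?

By sibling attribution (R3), Owen Andersen is treated as also owning Beatriz Andersen's interest in Northgate Realty LP, giving 42% + 47% = 89%.
By sibling attribution (R3), Owen Andersen is treated as also owning Beatriz Andersen's interest in Slate Partners LP, giving 44% + 56% = 100%.
Chain via Northgate Realty LP → Silverbay Manufacturing Inc. → Halcyon Logistics SA (R2): 89% × 75% × 29% × 36% = 6.9687% of Larkspur Services GmbH.
Chain via Slate Partners LP → Talon Foods Inc. → Crosswind Mining NL (R2): 100% × 13% × 52% × 31% = 2.0956% of Larkspur Services GmbH.
Aggregating (R1): 6.9687% + 2.0956% = 9.0643%.

9.0643%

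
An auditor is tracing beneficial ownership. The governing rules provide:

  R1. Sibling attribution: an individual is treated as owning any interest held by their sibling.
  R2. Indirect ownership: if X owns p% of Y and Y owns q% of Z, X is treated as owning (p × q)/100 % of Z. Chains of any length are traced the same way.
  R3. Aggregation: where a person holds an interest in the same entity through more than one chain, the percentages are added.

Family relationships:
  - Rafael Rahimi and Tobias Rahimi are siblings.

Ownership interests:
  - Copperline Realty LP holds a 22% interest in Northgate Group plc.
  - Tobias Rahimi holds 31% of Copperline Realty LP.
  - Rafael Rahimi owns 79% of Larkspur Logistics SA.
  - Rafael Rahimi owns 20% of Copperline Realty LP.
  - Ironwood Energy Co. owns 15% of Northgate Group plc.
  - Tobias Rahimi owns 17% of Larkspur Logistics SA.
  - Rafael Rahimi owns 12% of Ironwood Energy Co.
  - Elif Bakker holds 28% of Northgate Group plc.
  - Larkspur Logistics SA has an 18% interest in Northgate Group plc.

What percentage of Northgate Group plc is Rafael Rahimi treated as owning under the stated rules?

30.3%

By sibling attribution (R1), Rafael Rahimi is treated as also owning Tobias Rahimi's interest in Copperline Realty LP, giving 20% + 31% = 51%.
By sibling attribution (R1), Rafael Rahimi is treated as also owning Tobias Rahimi's interest in Larkspur Logistics SA, giving 79% + 17% = 96%.
Chain via Copperline Realty LP (R2): 51% × 22% = 11.22% of Northgate Group plc.
Chain via Ironwood Energy Co. (R2): 12% × 15% = 1.8% of Northgate Group plc.
Chain via Larkspur Logistics SA (R2): 96% × 18% = 17.28% of Northgate Group plc.
Aggregating (R3): 11.22% + 1.8% + 17.28% = 30.3%.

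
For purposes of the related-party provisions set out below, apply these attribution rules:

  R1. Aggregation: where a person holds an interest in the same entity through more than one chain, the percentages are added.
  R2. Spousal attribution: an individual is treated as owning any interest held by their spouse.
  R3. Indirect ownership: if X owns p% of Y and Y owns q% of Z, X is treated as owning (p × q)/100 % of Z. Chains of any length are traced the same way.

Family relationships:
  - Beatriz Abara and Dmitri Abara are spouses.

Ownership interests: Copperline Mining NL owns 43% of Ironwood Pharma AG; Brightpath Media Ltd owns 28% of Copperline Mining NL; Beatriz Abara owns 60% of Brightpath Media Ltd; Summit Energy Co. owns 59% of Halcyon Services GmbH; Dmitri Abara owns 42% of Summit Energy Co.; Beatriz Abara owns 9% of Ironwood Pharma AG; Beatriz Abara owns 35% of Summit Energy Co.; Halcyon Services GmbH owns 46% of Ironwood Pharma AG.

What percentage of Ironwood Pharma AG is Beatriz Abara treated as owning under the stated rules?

37.1218%

By spousal attribution (R2), Beatriz Abara is treated as also owning Dmitri Abara's interest in Summit Energy Co, giving 35% + 42% = 77%.
Chain via Brightpath Media Ltd → Copperline Mining NL (R3): 60% × 28% × 43% = 7.224% of Ironwood Pharma AG.
Chain via Summit Energy Co. → Halcyon Services GmbH (R3): 77% × 59% × 46% = 20.8978% of Ironwood Pharma AG.
Direct interest in Ironwood Pharma AG: 9%.
Aggregating (R1): 7.224% + 20.8978% + 9% = 37.1218%.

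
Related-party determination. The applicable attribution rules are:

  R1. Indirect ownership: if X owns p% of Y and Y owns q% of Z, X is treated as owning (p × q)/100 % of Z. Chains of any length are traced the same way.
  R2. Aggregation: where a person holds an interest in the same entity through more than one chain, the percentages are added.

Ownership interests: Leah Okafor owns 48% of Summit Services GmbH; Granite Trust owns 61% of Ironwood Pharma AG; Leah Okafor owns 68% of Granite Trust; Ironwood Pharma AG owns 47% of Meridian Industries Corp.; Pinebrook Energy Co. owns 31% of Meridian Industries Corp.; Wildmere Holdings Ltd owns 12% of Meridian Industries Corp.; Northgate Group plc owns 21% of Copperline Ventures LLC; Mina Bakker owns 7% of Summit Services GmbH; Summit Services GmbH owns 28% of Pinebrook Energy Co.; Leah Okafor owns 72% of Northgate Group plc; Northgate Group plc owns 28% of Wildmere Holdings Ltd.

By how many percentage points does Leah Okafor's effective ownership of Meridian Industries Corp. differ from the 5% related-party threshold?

21.0812

Chain via Summit Services GmbH → Pinebrook Energy Co. (R1): 48% × 28% × 31% = 4.1664% of Meridian Industries Corp.
Chain via Northgate Group plc → Wildmere Holdings Ltd (R1): 72% × 28% × 12% = 2.4192% of Meridian Industries Corp.
Chain via Granite Trust → Ironwood Pharma AG (R1): 68% × 61% × 47% = 19.4956% of Meridian Industries Corp.
Aggregating (R2): 4.1664% + 2.4192% + 19.4956% = 26.0812%.
26.0812% exceeds the 5% threshold by 21.0812 percentage points.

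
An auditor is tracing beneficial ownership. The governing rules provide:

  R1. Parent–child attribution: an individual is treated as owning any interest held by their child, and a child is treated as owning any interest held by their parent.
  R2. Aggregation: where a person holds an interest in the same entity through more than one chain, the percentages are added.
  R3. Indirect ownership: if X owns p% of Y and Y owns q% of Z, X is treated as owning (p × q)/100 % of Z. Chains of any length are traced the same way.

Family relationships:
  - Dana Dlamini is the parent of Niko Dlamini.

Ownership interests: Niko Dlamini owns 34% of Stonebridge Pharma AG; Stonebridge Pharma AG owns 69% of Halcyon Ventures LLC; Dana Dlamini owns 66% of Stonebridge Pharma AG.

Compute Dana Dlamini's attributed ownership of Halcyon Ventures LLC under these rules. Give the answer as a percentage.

By parent–child attribution (R1), Dana Dlamini is treated as also owning Niko Dlamini's interest in Stonebridge Pharma AG, giving 66% + 34% = 100%.
Chain via Stonebridge Pharma AG (R3): 100% × 69% = 69% of Halcyon Ventures LLC.

69%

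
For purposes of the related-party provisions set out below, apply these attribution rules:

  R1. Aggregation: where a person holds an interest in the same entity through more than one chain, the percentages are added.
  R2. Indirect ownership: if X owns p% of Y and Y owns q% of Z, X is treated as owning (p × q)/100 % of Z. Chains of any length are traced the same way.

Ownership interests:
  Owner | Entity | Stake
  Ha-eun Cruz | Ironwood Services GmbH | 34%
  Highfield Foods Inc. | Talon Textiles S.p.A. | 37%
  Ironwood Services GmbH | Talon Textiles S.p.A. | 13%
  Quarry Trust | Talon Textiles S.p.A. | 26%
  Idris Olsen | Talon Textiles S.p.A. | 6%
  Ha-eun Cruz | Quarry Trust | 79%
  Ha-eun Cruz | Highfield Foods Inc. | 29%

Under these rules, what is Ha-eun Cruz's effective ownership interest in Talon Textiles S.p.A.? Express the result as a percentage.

Chain via Highfield Foods Inc. (R2): 29% × 37% = 10.73% of Talon Textiles S.p.A.
Chain via Quarry Trust (R2): 79% × 26% = 20.54% of Talon Textiles S.p.A.
Chain via Ironwood Services GmbH (R2): 34% × 13% = 4.42% of Talon Textiles S.p.A.
Aggregating (R1): 10.73% + 20.54% + 4.42% = 35.69%.

35.69%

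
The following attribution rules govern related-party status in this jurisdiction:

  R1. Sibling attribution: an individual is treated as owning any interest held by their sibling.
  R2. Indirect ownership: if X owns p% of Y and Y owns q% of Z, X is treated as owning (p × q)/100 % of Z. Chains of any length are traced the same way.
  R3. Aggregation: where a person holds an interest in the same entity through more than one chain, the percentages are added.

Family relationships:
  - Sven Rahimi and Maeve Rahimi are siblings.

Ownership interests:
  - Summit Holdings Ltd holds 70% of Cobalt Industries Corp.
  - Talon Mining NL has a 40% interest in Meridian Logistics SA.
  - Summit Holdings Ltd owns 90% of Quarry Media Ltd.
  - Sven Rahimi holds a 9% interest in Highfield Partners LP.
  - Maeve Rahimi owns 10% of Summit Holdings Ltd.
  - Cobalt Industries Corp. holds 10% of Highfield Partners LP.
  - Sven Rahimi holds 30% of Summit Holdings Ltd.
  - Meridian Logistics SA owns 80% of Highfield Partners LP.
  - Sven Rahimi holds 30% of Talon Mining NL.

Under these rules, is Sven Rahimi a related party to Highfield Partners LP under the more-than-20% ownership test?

By sibling attribution (R1), Sven Rahimi is treated as also owning Maeve Rahimi's interest in Summit Holdings Ltd, giving 30% + 10% = 40%.
Chain via Talon Mining NL → Meridian Logistics SA (R2): 30% × 40% × 80% = 9.6% of Highfield Partners LP.
Chain via Summit Holdings Ltd → Cobalt Industries Corp. (R2): 40% × 70% × 10% = 2.8% of Highfield Partners LP.
Direct interest in Highfield Partners LP: 9%.
Aggregating (R3): 9.6% + 2.8% + 9% = 21.4%.
21.4% exceeds the 20% threshold, so Sven is a related party to Highfield Partners LP.

Yes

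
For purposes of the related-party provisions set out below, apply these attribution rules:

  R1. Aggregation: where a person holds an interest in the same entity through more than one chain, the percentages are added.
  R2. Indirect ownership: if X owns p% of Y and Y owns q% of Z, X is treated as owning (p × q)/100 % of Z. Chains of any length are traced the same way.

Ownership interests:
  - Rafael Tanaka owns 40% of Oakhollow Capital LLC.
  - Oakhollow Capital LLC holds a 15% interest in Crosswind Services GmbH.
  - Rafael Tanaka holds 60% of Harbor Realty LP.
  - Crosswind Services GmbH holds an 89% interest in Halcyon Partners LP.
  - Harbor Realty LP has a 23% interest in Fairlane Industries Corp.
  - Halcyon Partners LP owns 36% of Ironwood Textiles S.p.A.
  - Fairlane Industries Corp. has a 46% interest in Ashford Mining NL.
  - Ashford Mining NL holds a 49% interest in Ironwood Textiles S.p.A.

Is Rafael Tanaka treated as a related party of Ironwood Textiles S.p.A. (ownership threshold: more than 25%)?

No

Chain via Oakhollow Capital LLC → Crosswind Services GmbH → Halcyon Partners LP (R2): 40% × 15% × 89% × 36% = 1.9224% of Ironwood Textiles S.p.A.
Chain via Harbor Realty LP → Fairlane Industries Corp. → Ashford Mining NL (R2): 60% × 23% × 46% × 49% = 3.11052% of Ironwood Textiles S.p.A.
Aggregating (R1): 1.9224% + 3.11052% = 5.03292%.
5.03292% does not exceed the 25% threshold, so Rafael is not a related party to Ironwood Textiles S.p.A.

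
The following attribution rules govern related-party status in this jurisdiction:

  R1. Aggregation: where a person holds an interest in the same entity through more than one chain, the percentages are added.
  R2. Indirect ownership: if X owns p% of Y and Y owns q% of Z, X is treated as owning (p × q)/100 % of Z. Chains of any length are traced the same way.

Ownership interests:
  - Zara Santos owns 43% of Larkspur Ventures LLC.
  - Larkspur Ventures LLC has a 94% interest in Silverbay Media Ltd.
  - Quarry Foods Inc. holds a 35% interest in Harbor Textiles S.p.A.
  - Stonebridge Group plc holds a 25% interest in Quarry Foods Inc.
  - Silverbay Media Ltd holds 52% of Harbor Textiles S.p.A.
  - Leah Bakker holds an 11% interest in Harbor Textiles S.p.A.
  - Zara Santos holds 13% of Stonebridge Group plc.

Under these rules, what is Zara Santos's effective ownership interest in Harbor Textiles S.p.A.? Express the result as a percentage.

Chain via Stonebridge Group plc → Quarry Foods Inc. (R2): 13% × 25% × 35% = 1.1375% of Harbor Textiles S.p.A.
Chain via Larkspur Ventures LLC → Silverbay Media Ltd (R2): 43% × 94% × 52% = 21.0184% of Harbor Textiles S.p.A.
Aggregating (R1): 1.1375% + 21.0184% = 22.1559%.

22.1559%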